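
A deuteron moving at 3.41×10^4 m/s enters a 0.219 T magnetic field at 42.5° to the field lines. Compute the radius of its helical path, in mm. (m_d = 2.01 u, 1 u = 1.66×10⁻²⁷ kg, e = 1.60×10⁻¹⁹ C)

Only the perpendicular component v⊥ = v sin42.5° = 2.30×10^4 m/s is bent by the field.
r = m v⊥ /(qB) = (3.34×10^-27)(2.30×10^4) / [(1×1.60×10^-19)(0.219)] = 2.19×10^-3 m.

r ≈ 2.19 mm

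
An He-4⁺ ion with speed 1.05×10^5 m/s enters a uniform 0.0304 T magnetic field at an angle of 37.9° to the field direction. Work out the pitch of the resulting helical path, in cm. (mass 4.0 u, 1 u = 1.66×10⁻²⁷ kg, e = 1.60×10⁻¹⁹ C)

pitch ≈ 71.1 cm

The velocity component along B is v∥ = v cos37.9° = 8.29×10^4 m/s.
The cyclotron period T = 2πm/(qB) = 8.58×10^-6 s is set by m, q, B alone.
Pitch = v∥·T = (8.29×10^4)(8.58×10^-6) = 0.711 m.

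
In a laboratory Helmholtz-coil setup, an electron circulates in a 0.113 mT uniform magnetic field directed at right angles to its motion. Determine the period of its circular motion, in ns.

T ≈ 317 ns

The cyclotron period is independent of speed: T = 2πm/(qB).
T = 2π(9.11×10^-31) / [(1×1.60×10^-19)(1.13×10^-4)] = 3.17×10^-7 s.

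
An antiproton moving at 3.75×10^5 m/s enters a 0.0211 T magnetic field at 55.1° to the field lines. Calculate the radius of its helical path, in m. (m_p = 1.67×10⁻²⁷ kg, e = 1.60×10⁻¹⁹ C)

Only the perpendicular component v⊥ = v sin55.1° = 3.08×10^5 m/s is bent by the field.
r = m v⊥ /(qB) = (1.67×10^-27)(3.08×10^5) / [(1×1.60×10^-19)(0.0211)] = 0.152 m.

r ≈ 0.152 m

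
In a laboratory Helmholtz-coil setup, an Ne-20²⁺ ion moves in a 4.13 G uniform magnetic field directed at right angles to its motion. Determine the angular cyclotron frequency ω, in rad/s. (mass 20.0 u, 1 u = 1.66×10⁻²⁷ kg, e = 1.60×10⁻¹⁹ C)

ω ≈ 3980 rad/s

ω = qB/m = (2×1.60×10^-19)(4.13×10^-4) / (3.32×10^-26) = 3980 rad/s.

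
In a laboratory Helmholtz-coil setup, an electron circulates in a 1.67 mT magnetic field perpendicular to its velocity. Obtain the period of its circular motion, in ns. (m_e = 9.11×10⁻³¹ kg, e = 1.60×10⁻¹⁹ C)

T ≈ 21.4 ns

The cyclotron period is independent of speed: T = 2πm/(qB).
T = 2π(9.11×10^-31) / [(1×1.60×10^-19)(1.67×10^-3)] = 2.14×10^-8 s.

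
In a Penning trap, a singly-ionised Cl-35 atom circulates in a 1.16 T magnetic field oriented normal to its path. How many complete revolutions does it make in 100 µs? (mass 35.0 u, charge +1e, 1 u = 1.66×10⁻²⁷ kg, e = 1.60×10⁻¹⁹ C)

T = 2πm/(qB) = 2π(5.81×10^-26) / [(1×1.60×10^-19)(1.16)] = 1.9669×10^-6 s.
N = t/T = 1.00×10^-4 / 1.9669×10^-6 ≈ 50.84, so 50 complete revolutions.

N = 50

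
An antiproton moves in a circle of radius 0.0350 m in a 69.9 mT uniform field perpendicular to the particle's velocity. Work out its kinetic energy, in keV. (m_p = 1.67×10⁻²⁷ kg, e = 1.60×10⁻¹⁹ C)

v = qBr/m = (1×1.60×10^-19)(0.0699)(0.0350) / (1.67×10^-27) = 2.34×10^5 m/s.
K = ½mv² = 0.5·(1.67×10^-27)·(2.34×10^5)² = 4.59×10^-17 J = 0.287 keV.

K ≈ 0.287 keV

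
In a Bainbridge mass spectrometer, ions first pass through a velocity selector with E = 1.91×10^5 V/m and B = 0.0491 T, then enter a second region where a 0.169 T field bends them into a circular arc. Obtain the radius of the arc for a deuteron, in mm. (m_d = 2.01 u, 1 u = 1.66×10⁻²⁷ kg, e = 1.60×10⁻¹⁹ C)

r ≈ 480 mm

The selector passes v = E/B = 1.91×10^5/0.0491 = 3.89×10^6 m/s.
In the deflection region, r = mv/(qB₂) = (3.34×10^-27)(3.89×10^6) / [(1×1.60×10^-19)(0.169)] = 0.480 m.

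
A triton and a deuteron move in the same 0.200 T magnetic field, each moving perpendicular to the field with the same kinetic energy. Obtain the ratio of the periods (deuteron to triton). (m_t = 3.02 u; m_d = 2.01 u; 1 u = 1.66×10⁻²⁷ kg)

ratio ≈ 0.666

T = 2πm/(qB) is independent of speed, so T₂/T₁ = (m₂/q₂)/(m₁/q₁).
T_{deuteron}/T_{triton} = (3.34×10^-27/1e) / (5.01×10^-27/1e) = 0.666.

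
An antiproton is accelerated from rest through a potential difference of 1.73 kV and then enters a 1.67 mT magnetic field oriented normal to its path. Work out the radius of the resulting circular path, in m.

The kinetic energy gained is K = qV = (1×1.60×10^-19)(1730) = 2.77×10^-16 J.
v = √(2K/m) = 5.76×10^5 m/s.
r = mv/(qB) = (1.67×10^-27)(5.76×10^5) / [(1×1.60×10^-19)(1.67×10^-3)] = 3.60 m.

r ≈ 3.60 m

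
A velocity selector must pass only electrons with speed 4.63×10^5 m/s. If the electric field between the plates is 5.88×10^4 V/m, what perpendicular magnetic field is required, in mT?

B ≈ 127 mT

qE = qvB ⇒ B = E/v = (5.88×10^4) / (4.63×10^5) = 0.127 T.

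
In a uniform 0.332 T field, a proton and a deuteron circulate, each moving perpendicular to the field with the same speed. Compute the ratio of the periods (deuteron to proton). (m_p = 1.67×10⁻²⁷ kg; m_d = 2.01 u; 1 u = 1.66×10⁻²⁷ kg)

ratio ≈ 2.00

T = 2πm/(qB) is independent of speed, so T₂/T₁ = (m₂/q₂)/(m₁/q₁).
T_{deuteron}/T_{proton} = (3.34×10^-27/1e) / (1.67×10^-27/1e) = 2.00.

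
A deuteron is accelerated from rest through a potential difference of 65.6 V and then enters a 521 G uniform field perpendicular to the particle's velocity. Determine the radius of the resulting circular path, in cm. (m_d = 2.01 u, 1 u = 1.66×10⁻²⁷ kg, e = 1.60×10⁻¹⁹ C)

The kinetic energy gained is K = qV = (1×1.60×10^-19)(65.6) = 1.05×10^-17 J.
v = √(2K/m) = 7.93×10^4 m/s.
r = mv/(qB) = (3.34×10^-27)(7.93×10^4) / [(1×1.60×10^-19)(0.0521)] = 0.0317 m.

r ≈ 3.17 cm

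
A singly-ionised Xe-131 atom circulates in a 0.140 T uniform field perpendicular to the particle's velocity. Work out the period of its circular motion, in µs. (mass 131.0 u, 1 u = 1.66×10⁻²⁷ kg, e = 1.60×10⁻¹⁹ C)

T ≈ 61.0 µs

The cyclotron period is independent of speed: T = 2πm/(qB).
T = 2π(2.17×10^-25) / [(1×1.60×10^-19)(0.140)] = 6.10×10^-5 s.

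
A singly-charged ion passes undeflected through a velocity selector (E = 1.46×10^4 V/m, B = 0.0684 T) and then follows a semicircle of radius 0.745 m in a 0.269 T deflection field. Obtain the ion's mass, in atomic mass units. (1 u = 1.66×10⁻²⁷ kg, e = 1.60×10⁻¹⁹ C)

v = E/B₁ = 2.13×10^5 m/s.
From r = mv/(qB₂), m = qB₂r/v = (1×1.60×10^-19)(0.269)(0.745) / (2.13×10^5) = 1.50×10^-25 kg.
In atomic mass units: m = 1.50×10^-25 / 1.66×10^-27 = 90.5 u.

m ≈ 90.5 u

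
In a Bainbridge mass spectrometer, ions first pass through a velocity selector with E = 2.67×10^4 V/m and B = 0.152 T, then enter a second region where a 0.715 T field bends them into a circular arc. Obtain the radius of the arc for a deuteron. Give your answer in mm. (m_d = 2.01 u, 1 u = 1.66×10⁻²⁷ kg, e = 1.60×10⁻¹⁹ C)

r ≈ 5.12 mm

The selector passes v = E/B = 2.67×10^4/0.152 = 1.76×10^5 m/s.
In the deflection region, r = mv/(qB₂) = (3.34×10^-27)(1.76×10^5) / [(1×1.60×10^-19)(0.715)] = 5.12×10^-3 m.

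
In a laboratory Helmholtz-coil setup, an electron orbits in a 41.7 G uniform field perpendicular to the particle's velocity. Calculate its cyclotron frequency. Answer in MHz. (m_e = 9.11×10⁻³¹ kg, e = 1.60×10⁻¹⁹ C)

f = qB/(2πm) = (1×1.60×10^-19)(4.17×10^-3) / [2π(9.11×10^-31)] = 1.17×10^8 Hz.

f ≈ 117 MHz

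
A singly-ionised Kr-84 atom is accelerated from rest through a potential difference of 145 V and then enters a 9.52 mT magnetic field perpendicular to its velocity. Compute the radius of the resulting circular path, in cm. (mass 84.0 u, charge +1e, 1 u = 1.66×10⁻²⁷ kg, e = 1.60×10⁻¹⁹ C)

The kinetic energy gained is K = qV = (1×1.60×10^-19)(145) = 2.32×10^-17 J.
v = √(2K/m) = 1.82×10^4 m/s.
r = mv/(qB) = (1.39×10^-25)(1.82×10^4) / [(1×1.60×10^-19)(9.52×10^-3)] = 1.67 m.

r ≈ 167 cm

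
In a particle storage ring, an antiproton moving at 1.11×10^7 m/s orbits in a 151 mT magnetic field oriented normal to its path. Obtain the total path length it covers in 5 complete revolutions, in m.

L ≈ 24.1 m

r = mv/(qB) = 0.767 m, so one revolution covers 2πr = 4.82 m.
In 5 revolutions: L = 5·2πr = 24.1 m.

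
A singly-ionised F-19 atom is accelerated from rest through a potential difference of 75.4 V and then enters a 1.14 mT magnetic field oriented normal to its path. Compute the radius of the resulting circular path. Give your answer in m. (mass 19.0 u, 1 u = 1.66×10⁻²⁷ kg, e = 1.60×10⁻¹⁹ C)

r ≈ 4.78 m

The kinetic energy gained is K = qV = (1×1.60×10^-19)(75.4) = 1.21×10^-17 J.
v = √(2K/m) = 2.77×10^4 m/s.
r = mv/(qB) = (3.15×10^-26)(2.77×10^4) / [(1×1.60×10^-19)(1.14×10^-3)] = 4.78 m.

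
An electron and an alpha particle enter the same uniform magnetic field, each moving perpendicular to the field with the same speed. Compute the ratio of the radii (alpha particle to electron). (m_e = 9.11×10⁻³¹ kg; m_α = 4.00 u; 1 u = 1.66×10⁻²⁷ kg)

ratio ≈ 3640

r = mv/(qB) ⇒ at equal v, r ∝ m/q.
r_{alpha particle}/r_{electron} = 3640.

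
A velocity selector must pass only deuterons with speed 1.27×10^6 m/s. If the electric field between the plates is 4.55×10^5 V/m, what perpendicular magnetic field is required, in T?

B ≈ 0.358 T

qE = qvB ⇒ B = E/v = (4.55×10^5) / (1.27×10^6) = 0.358 T.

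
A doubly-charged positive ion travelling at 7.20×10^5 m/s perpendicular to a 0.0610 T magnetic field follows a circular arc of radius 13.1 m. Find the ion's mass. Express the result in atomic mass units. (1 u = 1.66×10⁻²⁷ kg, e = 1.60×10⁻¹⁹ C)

qvB = mv²/r ⇒ m = qBr/v.
m = (2×1.60×10^-19)(0.0610)(13.1) / (7.20×10^5) = 3.55×10^-25 kg = 214 u.

m ≈ 214 u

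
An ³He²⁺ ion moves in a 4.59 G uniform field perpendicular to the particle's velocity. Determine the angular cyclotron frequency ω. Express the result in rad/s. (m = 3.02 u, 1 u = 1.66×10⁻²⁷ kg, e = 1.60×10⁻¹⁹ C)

ω ≈ 2.93×10^4 rad/s

ω = qB/m = (2×1.60×10^-19)(4.59×10^-4) / (5.01×10^-27) = 2.93×10^4 rad/s.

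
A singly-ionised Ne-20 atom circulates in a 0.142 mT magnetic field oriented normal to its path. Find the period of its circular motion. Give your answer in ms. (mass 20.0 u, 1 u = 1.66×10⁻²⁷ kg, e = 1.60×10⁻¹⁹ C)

The cyclotron period is independent of speed: T = 2πm/(qB).
T = 2π(3.32×10^-26) / [(1×1.60×10^-19)(1.42×10^-4)] = 9.18×10^-3 s.

T ≈ 9.18 ms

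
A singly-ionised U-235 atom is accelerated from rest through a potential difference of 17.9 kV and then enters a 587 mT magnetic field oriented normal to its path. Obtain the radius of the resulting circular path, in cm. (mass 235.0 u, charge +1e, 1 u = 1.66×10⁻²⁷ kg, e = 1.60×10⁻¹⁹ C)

The kinetic energy gained is K = qV = (1×1.60×10^-19)(1.79×10^4) = 2.86×10^-15 J.
v = √(2K/m) = 1.21×10^5 m/s.
r = mv/(qB) = (3.90×10^-25)(1.21×10^5) / [(1×1.60×10^-19)(0.587)] = 0.503 m.

r ≈ 50.3 cm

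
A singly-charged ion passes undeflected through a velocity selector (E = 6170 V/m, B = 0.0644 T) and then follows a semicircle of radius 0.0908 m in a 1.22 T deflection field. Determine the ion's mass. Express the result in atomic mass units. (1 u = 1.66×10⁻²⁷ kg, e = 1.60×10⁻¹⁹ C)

v = E/B₁ = 9.58×10^4 m/s.
From r = mv/(qB₂), m = qB₂r/v = (1×1.60×10^-19)(1.22)(0.0908) / (9.58×10^4) = 1.85×10^-25 kg.
In atomic mass units: m = 1.85×10^-25 / 1.66×10^-27 = 111 u.

m ≈ 111 u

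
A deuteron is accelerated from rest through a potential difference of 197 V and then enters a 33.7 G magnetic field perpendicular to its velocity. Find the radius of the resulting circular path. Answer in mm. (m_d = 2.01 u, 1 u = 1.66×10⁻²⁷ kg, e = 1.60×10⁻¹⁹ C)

r ≈ 851 mm

The kinetic energy gained is K = qV = (1×1.60×10^-19)(197) = 3.15×10^-17 J.
v = √(2K/m) = 1.37×10^5 m/s.
r = mv/(qB) = (3.34×10^-27)(1.37×10^5) / [(1×1.60×10^-19)(3.37×10^-3)] = 0.851 m.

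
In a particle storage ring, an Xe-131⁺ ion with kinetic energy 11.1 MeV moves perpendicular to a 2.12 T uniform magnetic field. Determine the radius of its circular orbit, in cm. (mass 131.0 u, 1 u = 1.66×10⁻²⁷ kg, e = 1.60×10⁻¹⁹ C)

r ≈ 259 cm

Convert the energy: K = 11.1 MeV = 1.78×10^-12 J.
v = √(2K/m) = √(2·1.78×10^-12/2.17×10^-25) = 4.04×10^6 m/s.
r = mv/(qB) = (2.17×10^-25)(4.04×10^6) / [(1×1.60×10^-19)(2.12)] = 2.59 m.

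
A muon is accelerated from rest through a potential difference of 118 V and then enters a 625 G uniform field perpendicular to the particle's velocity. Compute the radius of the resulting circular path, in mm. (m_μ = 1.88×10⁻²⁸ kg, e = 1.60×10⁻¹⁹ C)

r ≈ 8.43 mm

The kinetic energy gained is K = qV = (1×1.60×10^-19)(118) = 1.89×10^-17 J.
v = √(2K/m) = 4.48×10^5 m/s.
r = mv/(qB) = (1.88×10^-28)(4.48×10^5) / [(1×1.60×10^-19)(0.0625)] = 8.43×10^-3 m.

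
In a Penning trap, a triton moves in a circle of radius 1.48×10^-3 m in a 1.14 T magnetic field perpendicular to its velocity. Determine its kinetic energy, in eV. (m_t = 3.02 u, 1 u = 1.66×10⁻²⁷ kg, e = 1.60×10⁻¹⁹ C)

K ≈ 45.4 eV

v = qBr/m = (1×1.60×10^-19)(1.14)(1.48×10^-3) / (5.01×10^-27) = 5.38×10^4 m/s.
K = ½mv² = 0.5·(5.01×10^-27)·(5.38×10^4)² = 7.27×10^-18 J = 45.4 eV.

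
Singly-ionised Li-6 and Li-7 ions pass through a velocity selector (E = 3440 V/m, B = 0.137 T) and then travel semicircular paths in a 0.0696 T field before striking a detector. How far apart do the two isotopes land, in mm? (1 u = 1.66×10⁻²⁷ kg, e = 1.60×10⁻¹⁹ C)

Δd ≈ 7.49 mm

Both emerge at v = E/B₁ = 2.51×10^4 m/s.
r = mv/(qB₂), so r₁ = 0.02246 m and r₂ = 0.02620 m, giving Δr = 3.74×10^-3 m.
After a semicircle each ion lands a diameter 2r from the entry slit, so the separation is 2Δr = 7.49×10^-3 m.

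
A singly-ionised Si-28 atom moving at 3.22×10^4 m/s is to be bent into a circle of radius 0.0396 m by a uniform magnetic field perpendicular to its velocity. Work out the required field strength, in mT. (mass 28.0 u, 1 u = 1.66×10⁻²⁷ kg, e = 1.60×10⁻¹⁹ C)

qvB = mv²/r gives B = mv/(qr).
B = (4.65×10^-26)(3.22×10^4) / [(1×1.60×10^-19)(0.0396)] = 0.236 T.

B ≈ 236 mT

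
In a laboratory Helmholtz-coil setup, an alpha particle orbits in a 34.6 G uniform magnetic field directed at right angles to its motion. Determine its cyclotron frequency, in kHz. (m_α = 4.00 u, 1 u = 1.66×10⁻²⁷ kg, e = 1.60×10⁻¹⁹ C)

f = qB/(2πm) = (2×1.60×10^-19)(3.46×10^-3) / [2π(6.64×10^-27)] = 2.65×10^4 Hz.

f ≈ 26.5 kHz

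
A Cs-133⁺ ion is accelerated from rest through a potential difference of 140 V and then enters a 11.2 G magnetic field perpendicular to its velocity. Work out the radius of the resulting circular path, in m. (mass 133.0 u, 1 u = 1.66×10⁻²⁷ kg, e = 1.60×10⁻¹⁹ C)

r ≈ 17.6 m

The kinetic energy gained is K = qV = (1×1.60×10^-19)(140) = 2.24×10^-17 J.
v = √(2K/m) = 1.42×10^4 m/s.
r = mv/(qB) = (2.21×10^-25)(1.42×10^4) / [(1×1.60×10^-19)(1.12×10^-3)] = 17.6 m.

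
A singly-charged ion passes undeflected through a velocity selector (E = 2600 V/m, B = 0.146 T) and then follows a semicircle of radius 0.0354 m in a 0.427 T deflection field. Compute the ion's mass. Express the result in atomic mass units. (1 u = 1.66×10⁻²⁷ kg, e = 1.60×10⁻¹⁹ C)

m ≈ 81.8 u

v = E/B₁ = 1.78×10^4 m/s.
From r = mv/(qB₂), m = qB₂r/v = (1×1.60×10^-19)(0.427)(0.0354) / (1.78×10^4) = 1.36×10^-25 kg.
In atomic mass units: m = 1.36×10^-25 / 1.66×10^-27 = 81.8 u.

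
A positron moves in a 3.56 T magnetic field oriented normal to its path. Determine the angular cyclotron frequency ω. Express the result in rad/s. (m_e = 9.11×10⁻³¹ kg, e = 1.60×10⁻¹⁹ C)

ω ≈ 6.25×10^11 rad/s

ω = qB/m = (1×1.60×10^-19)(3.56) / (9.11×10^-31) = 6.25×10^11 rad/s.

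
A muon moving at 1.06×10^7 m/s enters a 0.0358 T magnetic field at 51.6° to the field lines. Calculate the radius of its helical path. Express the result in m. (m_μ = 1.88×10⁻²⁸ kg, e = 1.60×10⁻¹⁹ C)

Only the perpendicular component v⊥ = v sin51.6° = 8.31×10^6 m/s is bent by the field.
r = m v⊥ /(qB) = (1.88×10^-28)(8.31×10^6) / [(1×1.60×10^-19)(0.0358)] = 0.273 m.

r ≈ 0.273 m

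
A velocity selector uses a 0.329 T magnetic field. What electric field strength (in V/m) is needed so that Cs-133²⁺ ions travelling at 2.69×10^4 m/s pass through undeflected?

E ≈ 8850 V/m

qE = qvB ⇒ E = vB = (2.69×10^4)(0.329) = 8850 V/m.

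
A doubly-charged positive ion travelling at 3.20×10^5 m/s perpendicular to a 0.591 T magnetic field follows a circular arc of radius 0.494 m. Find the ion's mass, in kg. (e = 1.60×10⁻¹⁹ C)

qvB = mv²/r ⇒ m = qBr/v.
m = (2×1.60×10^-19)(0.591)(0.494) / (3.20×10^5) = 2.92×10^-25 kg.

m ≈ 2.92×10^-25 kg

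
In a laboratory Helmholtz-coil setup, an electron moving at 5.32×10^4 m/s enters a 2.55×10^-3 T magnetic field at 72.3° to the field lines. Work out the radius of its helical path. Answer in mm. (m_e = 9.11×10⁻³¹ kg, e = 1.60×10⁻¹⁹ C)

Only the perpendicular component v⊥ = v sin72.3° = 5.07×10^4 m/s is bent by the field.
r = m v⊥ /(qB) = (9.11×10^-31)(5.07×10^4) / [(1×1.60×10^-19)(2.55×10^-3)] = 1.13×10^-4 m.

r ≈ 0.113 mm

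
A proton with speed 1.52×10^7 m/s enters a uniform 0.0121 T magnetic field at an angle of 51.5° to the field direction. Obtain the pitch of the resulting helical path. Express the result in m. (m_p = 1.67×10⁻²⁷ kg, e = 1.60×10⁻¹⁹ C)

The velocity component along B is v∥ = v cos51.5° = 9.46×10^6 m/s.
The cyclotron period T = 2πm/(qB) = 5.42×10^-6 s is set by m, q, B alone.
Pitch = v∥·T = (9.46×10^6)(5.42×10^-6) = 51.3 m.

pitch ≈ 51.3 m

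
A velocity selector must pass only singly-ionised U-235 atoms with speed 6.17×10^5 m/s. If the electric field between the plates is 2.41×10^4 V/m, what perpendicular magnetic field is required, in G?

qE = qvB ⇒ B = E/v = (2.41×10^4) / (6.17×10^5) = 0.0391 T.

B ≈ 391 G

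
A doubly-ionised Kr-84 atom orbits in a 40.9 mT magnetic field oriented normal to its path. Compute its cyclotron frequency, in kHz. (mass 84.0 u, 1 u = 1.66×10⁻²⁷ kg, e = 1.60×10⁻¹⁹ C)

f = qB/(2πm) = (2×1.60×10^-19)(0.0409) / [2π(1.39×10^-25)] = 1.49×10^4 Hz.

f ≈ 14.9 kHz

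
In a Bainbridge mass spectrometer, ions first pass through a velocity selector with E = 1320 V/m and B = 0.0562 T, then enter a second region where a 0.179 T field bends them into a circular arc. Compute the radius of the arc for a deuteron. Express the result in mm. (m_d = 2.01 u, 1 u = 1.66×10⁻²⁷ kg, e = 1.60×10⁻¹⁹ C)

The selector passes v = E/B = 1320/0.0562 = 2.35×10^4 m/s.
In the deflection region, r = mv/(qB₂) = (3.34×10^-27)(2.35×10^4) / [(1×1.60×10^-19)(0.179)] = 2.74×10^-3 m.

r ≈ 2.74 mm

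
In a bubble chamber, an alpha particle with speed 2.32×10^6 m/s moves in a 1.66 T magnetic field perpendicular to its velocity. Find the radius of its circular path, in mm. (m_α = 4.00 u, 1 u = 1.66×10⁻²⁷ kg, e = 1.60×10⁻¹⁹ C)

The magnetic force provides the centripetal force: qvB = mv²/r, so r = mv/(qB).
r = (6.64×10^-27 kg)(2.32×10^6 m/s) / [(2×1.60×10^-19 C)(1.66 T)] = 0.0290 m.

r ≈ 29.0 mm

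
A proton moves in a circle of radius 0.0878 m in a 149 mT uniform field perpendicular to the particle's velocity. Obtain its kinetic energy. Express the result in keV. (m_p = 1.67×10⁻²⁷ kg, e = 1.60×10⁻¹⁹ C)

v = qBr/m = (1×1.60×10^-19)(0.149)(0.0878) / (1.67×10^-27) = 1.25×10^6 m/s.
K = ½mv² = 0.5·(1.67×10^-27)·(1.25×10^6)² = 1.31×10^-15 J = 8.20 keV.

K ≈ 8.20 keV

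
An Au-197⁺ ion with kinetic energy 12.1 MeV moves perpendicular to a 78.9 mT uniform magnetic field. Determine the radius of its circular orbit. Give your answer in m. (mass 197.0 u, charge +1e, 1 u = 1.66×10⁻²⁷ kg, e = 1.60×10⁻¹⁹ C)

Convert the energy: K = 12.1 MeV = 1.94×10^-12 J.
v = √(2K/m) = √(2·1.94×10^-12/3.27×10^-25) = 3.44×10^6 m/s.
r = mv/(qB) = (3.27×10^-25)(3.44×10^6) / [(1×1.60×10^-19)(0.0789)] = 89.1 m.

r ≈ 89.1 m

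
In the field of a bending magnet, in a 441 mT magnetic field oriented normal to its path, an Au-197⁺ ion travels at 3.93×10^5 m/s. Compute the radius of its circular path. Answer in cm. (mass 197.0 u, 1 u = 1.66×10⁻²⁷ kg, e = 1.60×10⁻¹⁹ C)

The magnetic force provides the centripetal force: qvB = mv²/r, so r = mv/(qB).
r = (3.27×10^-25 kg)(3.93×10^5 m/s) / [(1×1.60×10^-19 C)(0.441 T)] = 1.82 m.

r ≈ 182 cm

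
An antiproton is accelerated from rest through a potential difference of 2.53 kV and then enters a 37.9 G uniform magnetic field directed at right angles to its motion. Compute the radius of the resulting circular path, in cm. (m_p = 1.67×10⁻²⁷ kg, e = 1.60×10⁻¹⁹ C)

r ≈ 192 cm

The kinetic energy gained is K = qV = (1×1.60×10^-19)(2530) = 4.05×10^-16 J.
v = √(2K/m) = 6.96×10^5 m/s.
r = mv/(qB) = (1.67×10^-27)(6.96×10^5) / [(1×1.60×10^-19)(3.79×10^-3)] = 1.92 m.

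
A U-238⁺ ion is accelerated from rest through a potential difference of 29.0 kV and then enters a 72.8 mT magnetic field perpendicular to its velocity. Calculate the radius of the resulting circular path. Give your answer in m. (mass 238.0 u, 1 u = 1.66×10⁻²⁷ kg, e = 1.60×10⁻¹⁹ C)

r ≈ 5.20 m

The kinetic energy gained is K = qV = (1×1.60×10^-19)(2.90×10^4) = 4.64×10^-15 J.
v = √(2K/m) = 1.53×10^5 m/s.
r = mv/(qB) = (3.95×10^-25)(1.53×10^5) / [(1×1.60×10^-19)(0.0728)] = 5.20 m.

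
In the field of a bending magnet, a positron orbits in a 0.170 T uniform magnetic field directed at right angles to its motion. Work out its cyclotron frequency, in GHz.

f ≈ 4.75 GHz

f = qB/(2πm) = (1×1.60×10^-19)(0.170) / [2π(9.11×10^-31)] = 4.75×10^9 Hz.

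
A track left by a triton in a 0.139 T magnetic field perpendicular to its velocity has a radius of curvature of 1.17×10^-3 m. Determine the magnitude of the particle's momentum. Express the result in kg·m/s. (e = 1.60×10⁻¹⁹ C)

Since qvB = mv²/r, the momentum p = mv = qBr.
p = (1×1.60×10^-19)(0.139)(1.17×10^-3) = 2.60×10^-23 kg·m/s.

p ≈ 2.60×10^-23 kg·m/s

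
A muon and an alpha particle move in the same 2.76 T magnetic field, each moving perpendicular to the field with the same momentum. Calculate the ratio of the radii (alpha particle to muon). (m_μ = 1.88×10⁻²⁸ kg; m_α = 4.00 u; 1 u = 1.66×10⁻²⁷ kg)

r = p/(qB) ⇒ at equal p, r ∝ 1/q.
r_{alpha particle}/r_{muon} = 0.500.

ratio ≈ 0.500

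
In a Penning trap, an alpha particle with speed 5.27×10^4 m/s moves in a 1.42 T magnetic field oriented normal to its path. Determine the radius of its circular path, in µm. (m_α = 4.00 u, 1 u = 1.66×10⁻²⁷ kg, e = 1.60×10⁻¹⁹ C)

The magnetic force provides the centripetal force: qvB = mv²/r, so r = mv/(qB).
r = (6.64×10^-27 kg)(5.27×10^4 m/s) / [(2×1.60×10^-19 C)(1.42 T)] = 7.70×10^-4 m.

r ≈ 770 µm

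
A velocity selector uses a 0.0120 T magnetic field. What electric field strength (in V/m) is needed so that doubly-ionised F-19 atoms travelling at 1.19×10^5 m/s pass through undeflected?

qE = qvB ⇒ E = vB = (1.19×10^5)(0.0120) = 1430 V/m.

E ≈ 1430 V/m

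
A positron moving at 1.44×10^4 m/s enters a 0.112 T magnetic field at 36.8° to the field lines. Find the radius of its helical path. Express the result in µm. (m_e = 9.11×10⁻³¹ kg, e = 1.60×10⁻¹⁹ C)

r ≈ 0.439 µm

Only the perpendicular component v⊥ = v sin36.8° = 8630 m/s is bent by the field.
r = m v⊥ /(qB) = (9.11×10^-31)(8630) / [(1×1.60×10^-19)(0.112)] = 4.39×10^-7 m.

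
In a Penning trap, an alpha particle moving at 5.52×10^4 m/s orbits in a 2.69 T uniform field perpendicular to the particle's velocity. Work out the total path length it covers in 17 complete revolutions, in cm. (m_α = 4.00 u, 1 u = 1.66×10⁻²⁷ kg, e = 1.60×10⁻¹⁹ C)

L ≈ 4.55 cm

r = mv/(qB) = 4.26×10^-4 m, so one revolution covers 2πr = 2.68×10^-3 m.
In 17 revolutions: L = 17·2πr = 0.0455 m.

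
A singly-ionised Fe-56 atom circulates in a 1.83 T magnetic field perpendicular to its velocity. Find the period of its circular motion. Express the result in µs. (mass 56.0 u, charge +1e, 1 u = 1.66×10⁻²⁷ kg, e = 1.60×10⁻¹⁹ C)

T ≈ 1.99 µs

The cyclotron period is independent of speed: T = 2πm/(qB).
T = 2π(9.30×10^-26) / [(1×1.60×10^-19)(1.83)] = 1.99×10^-6 s.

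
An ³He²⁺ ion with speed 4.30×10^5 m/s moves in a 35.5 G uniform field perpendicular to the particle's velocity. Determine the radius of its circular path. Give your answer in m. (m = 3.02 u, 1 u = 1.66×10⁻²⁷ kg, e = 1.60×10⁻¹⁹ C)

The magnetic force provides the centripetal force: qvB = mv²/r, so r = mv/(qB).
r = (5.01×10^-27 kg)(4.30×10^5 m/s) / [(2×1.60×10^-19 C)(3.55×10^-3 T)] = 1.90 m.

r ≈ 1.90 m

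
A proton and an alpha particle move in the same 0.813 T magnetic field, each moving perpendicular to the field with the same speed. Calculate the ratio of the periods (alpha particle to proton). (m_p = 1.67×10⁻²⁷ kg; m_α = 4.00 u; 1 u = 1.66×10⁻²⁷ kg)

T = 2πm/(qB) is independent of speed, so T₂/T₁ = (m₂/q₂)/(m₁/q₁).
T_{alpha particle}/T_{proton} = (6.64×10^-27/2e) / (1.67×10^-27/1e) = 1.99.

ratio ≈ 1.99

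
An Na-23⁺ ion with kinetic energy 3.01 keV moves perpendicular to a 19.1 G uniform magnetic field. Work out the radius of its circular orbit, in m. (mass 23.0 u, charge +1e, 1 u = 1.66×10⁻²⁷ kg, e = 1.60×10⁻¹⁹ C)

r ≈ 19.8 m

Convert the energy: K = 3.01 keV = 4.82×10^-16 J.
v = √(2K/m) = √(2·4.82×10^-16/3.82×10^-26) = 1.59×10^5 m/s.
r = mv/(qB) = (3.82×10^-26)(1.59×10^5) / [(1×1.60×10^-19)(1.91×10^-3)] = 19.8 m.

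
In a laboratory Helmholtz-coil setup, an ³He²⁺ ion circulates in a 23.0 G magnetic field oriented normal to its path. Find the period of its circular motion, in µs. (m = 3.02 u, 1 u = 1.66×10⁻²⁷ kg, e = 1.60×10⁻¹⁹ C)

T ≈ 42.8 µs

The cyclotron period is independent of speed: T = 2πm/(qB).
T = 2π(5.01×10^-27) / [(2×1.60×10^-19)(2.30×10^-3)] = 4.28×10^-5 s.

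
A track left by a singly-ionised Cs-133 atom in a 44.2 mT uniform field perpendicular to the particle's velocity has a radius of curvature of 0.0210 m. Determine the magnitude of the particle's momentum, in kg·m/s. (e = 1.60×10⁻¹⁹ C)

Since qvB = mv²/r, the momentum p = mv = qBr.
p = (1×1.60×10^-19)(0.0442)(0.0210) = 1.49×10^-22 kg·m/s.

p ≈ 1.49×10^-22 kg·m/s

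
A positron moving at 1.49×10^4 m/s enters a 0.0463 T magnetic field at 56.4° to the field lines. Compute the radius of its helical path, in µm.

r ≈ 1.53 µm

Only the perpendicular component v⊥ = v sin56.4° = 1.24×10^4 m/s is bent by the field.
r = m v⊥ /(qB) = (9.11×10^-31)(1.24×10^4) / [(1×1.60×10^-19)(0.0463)] = 1.53×10^-6 m.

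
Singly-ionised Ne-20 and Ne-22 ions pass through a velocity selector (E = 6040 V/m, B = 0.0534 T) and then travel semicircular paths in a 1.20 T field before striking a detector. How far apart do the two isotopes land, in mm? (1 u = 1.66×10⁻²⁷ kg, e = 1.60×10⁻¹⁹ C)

Δd ≈ 3.91 mm

Both emerge at v = E/B₁ = 1.13×10^5 m/s.
r = mv/(qB₂), so r₁ = 0.01956 m and r₂ = 0.02151 m, giving Δr = 1.96×10^-3 m.
After a semicircle each ion lands a diameter 2r from the entry slit, so the separation is 2Δr = 3.91×10^-3 m.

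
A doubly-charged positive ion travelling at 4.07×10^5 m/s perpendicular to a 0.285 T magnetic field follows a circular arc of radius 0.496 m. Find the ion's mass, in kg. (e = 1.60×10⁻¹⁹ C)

m ≈ 1.11×10^-25 kg

qvB = mv²/r ⇒ m = qBr/v.
m = (2×1.60×10^-19)(0.285)(0.496) / (4.07×10^5) = 1.11×10^-25 kg.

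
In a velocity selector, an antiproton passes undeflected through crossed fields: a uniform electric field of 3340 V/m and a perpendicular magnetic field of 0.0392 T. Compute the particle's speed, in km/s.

For zero net force, qE = qvB, so v = E/B.
v = (3340) / (0.0392) = 8.52×10^4 m/s.

v ≈ 85.2 km/s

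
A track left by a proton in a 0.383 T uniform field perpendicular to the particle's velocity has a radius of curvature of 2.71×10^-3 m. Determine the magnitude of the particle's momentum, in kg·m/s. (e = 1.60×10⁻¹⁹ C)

Since qvB = mv²/r, the momentum p = mv = qBr.
p = (1×1.60×10^-19)(0.383)(2.71×10^-3) = 1.66×10^-22 kg·m/s.

p ≈ 1.66×10^-22 kg·m/s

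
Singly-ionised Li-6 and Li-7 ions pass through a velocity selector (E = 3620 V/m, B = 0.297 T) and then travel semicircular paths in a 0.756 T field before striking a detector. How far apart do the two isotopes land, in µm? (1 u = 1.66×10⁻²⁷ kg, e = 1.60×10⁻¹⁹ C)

Δd ≈ 335 µm

Both emerge at v = E/B₁ = 1.22×10^4 m/s.
r = mv/(qB₂), so r₁ = 1.004×10^-3 m and r₂ = 1.171×10^-3 m, giving Δr = 1.67×10^-4 m.
After a semicircle each ion lands a diameter 2r from the entry slit, so the separation is 2Δr = 3.35×10^-4 m.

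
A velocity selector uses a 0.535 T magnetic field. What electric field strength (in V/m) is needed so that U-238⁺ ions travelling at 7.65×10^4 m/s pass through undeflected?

E ≈ 4.09×10^4 V/m

qE = qvB ⇒ E = vB = (7.65×10^4)(0.535) = 4.09×10^4 V/m.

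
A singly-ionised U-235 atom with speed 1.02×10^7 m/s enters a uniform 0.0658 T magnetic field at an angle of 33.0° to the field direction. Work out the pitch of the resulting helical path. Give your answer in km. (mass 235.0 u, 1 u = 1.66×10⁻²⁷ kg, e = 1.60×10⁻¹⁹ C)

The velocity component along B is v∥ = v cos33.0° = 8.55×10^6 m/s.
The cyclotron period T = 2πm/(qB) = 2.33×10^-4 s is set by m, q, B alone.
Pitch = v∥·T = (8.55×10^6)(2.33×10^-4) = 1990 m.

pitch ≈ 1.99 km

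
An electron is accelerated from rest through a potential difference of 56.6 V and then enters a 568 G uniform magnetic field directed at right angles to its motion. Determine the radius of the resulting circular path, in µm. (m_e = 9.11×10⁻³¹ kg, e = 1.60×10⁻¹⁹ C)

r ≈ 447 µm

The kinetic energy gained is K = qV = (1×1.60×10^-19)(56.6) = 9.06×10^-18 J.
v = √(2K/m) = 4.46×10^6 m/s.
r = mv/(qB) = (9.11×10^-31)(4.46×10^6) / [(1×1.60×10^-19)(0.0568)] = 4.47×10^-4 m.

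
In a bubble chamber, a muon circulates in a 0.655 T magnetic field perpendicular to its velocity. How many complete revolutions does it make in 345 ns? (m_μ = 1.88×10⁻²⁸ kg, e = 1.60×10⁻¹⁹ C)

T = 2πm/(qB) = 2π(1.88×10^-28) / [(1×1.60×10^-19)(0.655)] = 1.1271×10^-8 s.
N = t/T = 3.45×10^-7 / 1.1271×10^-8 ≈ 30.61, so 30 complete revolutions.

N = 30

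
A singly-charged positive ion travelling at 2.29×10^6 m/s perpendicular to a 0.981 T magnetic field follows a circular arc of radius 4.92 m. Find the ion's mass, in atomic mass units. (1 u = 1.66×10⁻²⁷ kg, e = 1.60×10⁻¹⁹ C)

m ≈ 203 u

qvB = mv²/r ⇒ m = qBr/v.
m = (1×1.60×10^-19)(0.981)(4.92) / (2.29×10^6) = 3.37×10^-25 kg = 203 u.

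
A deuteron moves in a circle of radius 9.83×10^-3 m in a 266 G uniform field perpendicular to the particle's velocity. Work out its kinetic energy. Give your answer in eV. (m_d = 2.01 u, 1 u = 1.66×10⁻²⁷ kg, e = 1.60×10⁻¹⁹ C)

v = qBr/m = (1×1.60×10^-19)(0.0266)(9.83×10^-3) / (3.34×10^-27) = 1.25×10^4 m/s.
K = ½mv² = 0.5·(3.34×10^-27)·(1.25×10^4)² = 2.62×10^-19 J = 1.64 eV.

K ≈ 1.64 eV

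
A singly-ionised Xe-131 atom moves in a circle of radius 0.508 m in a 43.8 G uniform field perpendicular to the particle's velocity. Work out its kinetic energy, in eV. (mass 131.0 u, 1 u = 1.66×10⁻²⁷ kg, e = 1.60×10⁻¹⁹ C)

K ≈ 1.82 eV

v = qBr/m = (1×1.60×10^-19)(4.38×10^-3)(0.508) / (2.17×10^-25) = 1640 m/s.
K = ½mv² = 0.5·(2.17×10^-25)·(1640)² = 2.91×10^-19 J = 1.82 eV.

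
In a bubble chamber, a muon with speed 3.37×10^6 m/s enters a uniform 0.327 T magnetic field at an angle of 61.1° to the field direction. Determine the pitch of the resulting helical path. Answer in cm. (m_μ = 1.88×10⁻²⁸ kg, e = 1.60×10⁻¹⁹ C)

The velocity component along B is v∥ = v cos61.1° = 1.63×10^6 m/s.
The cyclotron period T = 2πm/(qB) = 2.26×10^-8 s is set by m, q, B alone.
Pitch = v∥·T = (1.63×10^6)(2.26×10^-8) = 0.0368 m.

pitch ≈ 3.68 cm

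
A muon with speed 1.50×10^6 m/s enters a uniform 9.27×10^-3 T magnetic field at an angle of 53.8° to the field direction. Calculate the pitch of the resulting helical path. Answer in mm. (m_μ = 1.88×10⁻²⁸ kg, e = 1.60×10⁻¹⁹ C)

pitch ≈ 706 mm

The velocity component along B is v∥ = v cos53.8° = 8.86×10^5 m/s.
The cyclotron period T = 2πm/(qB) = 7.96×10^-7 s is set by m, q, B alone.
Pitch = v∥·T = (8.86×10^5)(7.96×10^-7) = 0.706 m.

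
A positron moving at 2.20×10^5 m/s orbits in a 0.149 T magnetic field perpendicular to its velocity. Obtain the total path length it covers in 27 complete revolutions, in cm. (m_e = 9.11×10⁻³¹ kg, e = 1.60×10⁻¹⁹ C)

r = mv/(qB) = 8.41×10^-6 m, so one revolution covers 2πr = 5.28×10^-5 m.
In 27 revolutions: L = 27·2πr = 1.43×10^-3 m.

L ≈ 0.143 cm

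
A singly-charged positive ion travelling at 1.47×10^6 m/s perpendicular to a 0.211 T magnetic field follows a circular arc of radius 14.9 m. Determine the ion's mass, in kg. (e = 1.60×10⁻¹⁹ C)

qvB = mv²/r ⇒ m = qBr/v.
m = (1×1.60×10^-19)(0.211)(14.9) / (1.47×10^6) = 3.42×10^-25 kg.

m ≈ 3.42×10^-25 kg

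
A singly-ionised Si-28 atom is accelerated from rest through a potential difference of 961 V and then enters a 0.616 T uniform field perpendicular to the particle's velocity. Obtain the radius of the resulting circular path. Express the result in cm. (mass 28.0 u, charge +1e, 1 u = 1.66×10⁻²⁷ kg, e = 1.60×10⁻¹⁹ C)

The kinetic energy gained is K = qV = (1×1.60×10^-19)(961) = 1.54×10^-16 J.
v = √(2K/m) = 8.13×10^4 m/s.
r = mv/(qB) = (4.65×10^-26)(8.13×10^4) / [(1×1.60×10^-19)(0.616)] = 0.0384 m.

r ≈ 3.84 cm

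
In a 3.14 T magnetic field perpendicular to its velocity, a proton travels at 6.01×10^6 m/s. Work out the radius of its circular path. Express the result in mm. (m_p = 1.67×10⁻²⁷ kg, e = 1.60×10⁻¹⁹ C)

r ≈ 20.0 mm

The magnetic force provides the centripetal force: qvB = mv²/r, so r = mv/(qB).
r = (1.67×10^-27 kg)(6.01×10^6 m/s) / [(1×1.60×10^-19 C)(3.14 T)] = 0.0200 m.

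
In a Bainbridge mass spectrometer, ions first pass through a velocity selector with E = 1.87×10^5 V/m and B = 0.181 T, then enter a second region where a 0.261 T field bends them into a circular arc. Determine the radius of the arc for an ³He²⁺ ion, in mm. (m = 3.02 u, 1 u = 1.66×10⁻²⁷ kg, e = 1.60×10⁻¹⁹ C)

The selector passes v = E/B = 1.87×10^5/0.181 = 1.03×10^6 m/s.
In the deflection region, r = mv/(qB₂) = (5.01×10^-27)(1.03×10^6) / [(2×1.60×10^-19)(0.261)] = 0.0620 m.

r ≈ 62.0 mm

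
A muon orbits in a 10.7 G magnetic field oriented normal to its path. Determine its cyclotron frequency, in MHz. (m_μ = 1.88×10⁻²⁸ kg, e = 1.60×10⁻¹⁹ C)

f = qB/(2πm) = (1×1.60×10^-19)(1.07×10^-3) / [2π(1.88×10^-28)] = 1.45×10^5 Hz.

f ≈ 0.145 MHz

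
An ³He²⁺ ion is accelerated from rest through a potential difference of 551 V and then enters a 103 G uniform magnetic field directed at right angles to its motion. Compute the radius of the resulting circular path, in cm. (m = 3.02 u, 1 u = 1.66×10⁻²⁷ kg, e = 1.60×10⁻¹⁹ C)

The kinetic energy gained is K = qV = (2×1.60×10^-19)(551) = 1.76×10^-16 J.
v = √(2K/m) = 2.65×10^5 m/s.
r = mv/(qB) = (5.01×10^-27)(2.65×10^5) / [(2×1.60×10^-19)(0.0103)] = 0.403 m.

r ≈ 40.3 cm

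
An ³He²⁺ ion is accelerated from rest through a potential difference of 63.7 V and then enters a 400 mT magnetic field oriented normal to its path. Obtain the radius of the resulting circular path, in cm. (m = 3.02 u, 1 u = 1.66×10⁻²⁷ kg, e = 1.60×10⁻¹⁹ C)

r ≈ 0.353 cm

The kinetic energy gained is K = qV = (2×1.60×10^-19)(63.7) = 2.04×10^-17 J.
v = √(2K/m) = 9.02×10^4 m/s.
r = mv/(qB) = (5.01×10^-27)(9.02×10^4) / [(2×1.60×10^-19)(0.400)] = 3.53×10^-3 m.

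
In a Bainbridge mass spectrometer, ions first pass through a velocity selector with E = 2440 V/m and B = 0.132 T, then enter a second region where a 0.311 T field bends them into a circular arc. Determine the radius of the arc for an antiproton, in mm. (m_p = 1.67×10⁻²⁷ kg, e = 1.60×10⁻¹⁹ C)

r ≈ 0.620 mm

The selector passes v = E/B = 2440/0.132 = 1.85×10^4 m/s.
In the deflection region, r = mv/(qB₂) = (1.67×10^-27)(1.85×10^4) / [(1×1.60×10^-19)(0.311)] = 6.20×10^-4 m.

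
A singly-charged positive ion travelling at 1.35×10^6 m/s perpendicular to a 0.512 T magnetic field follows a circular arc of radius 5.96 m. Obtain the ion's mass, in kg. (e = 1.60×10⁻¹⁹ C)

m ≈ 3.62×10^-25 kg

qvB = mv²/r ⇒ m = qBr/v.
m = (1×1.60×10^-19)(0.512)(5.96) / (1.35×10^6) = 3.62×10^-25 kg.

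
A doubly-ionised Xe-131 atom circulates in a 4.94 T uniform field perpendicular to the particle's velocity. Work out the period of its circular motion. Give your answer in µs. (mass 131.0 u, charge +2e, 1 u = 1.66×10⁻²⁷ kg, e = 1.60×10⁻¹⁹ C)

T ≈ 0.864 µs

The cyclotron period is independent of speed: T = 2πm/(qB).
T = 2π(2.17×10^-25) / [(2×1.60×10^-19)(4.94)] = 8.64×10^-7 s.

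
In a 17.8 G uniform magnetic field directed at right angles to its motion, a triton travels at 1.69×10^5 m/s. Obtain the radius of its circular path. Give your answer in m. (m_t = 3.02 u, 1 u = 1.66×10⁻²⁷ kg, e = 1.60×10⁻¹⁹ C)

r ≈ 2.97 m

The magnetic force provides the centripetal force: qvB = mv²/r, so r = mv/(qB).
r = (5.01×10^-27 kg)(1.69×10^5 m/s) / [(1×1.60×10^-19 C)(1.78×10^-3 T)] = 2.97 m.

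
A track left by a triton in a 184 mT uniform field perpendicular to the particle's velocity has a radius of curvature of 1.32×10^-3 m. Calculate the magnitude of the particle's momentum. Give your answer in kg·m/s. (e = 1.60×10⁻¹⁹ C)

p ≈ 3.89×10^-23 kg·m/s

Since qvB = mv²/r, the momentum p = mv = qBr.
p = (1×1.60×10^-19)(0.184)(1.32×10^-3) = 3.89×10^-23 kg·m/s.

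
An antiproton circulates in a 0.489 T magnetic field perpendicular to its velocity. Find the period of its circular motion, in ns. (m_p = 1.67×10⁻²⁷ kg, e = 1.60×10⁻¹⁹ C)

The cyclotron period is independent of speed: T = 2πm/(qB).
T = 2π(1.67×10^-27) / [(1×1.60×10^-19)(0.489)] = 1.34×10^-7 s.

T ≈ 134 ns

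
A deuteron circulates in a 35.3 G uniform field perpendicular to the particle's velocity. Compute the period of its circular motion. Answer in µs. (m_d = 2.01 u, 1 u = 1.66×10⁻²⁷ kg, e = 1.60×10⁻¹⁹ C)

T ≈ 37.1 µs

The cyclotron period is independent of speed: T = 2πm/(qB).
T = 2π(3.34×10^-27) / [(1×1.60×10^-19)(3.53×10^-3)] = 3.71×10^-5 s.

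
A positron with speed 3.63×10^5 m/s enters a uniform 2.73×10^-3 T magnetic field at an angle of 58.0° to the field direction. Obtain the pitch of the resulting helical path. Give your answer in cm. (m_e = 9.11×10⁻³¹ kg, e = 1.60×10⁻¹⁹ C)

The velocity component along B is v∥ = v cos58.0° = 1.92×10^5 m/s.
The cyclotron period T = 2πm/(qB) = 1.31×10^-8 s is set by m, q, B alone.
Pitch = v∥·T = (1.92×10^5)(1.31×10^-8) = 2.52×10^-3 m.

pitch ≈ 0.252 cm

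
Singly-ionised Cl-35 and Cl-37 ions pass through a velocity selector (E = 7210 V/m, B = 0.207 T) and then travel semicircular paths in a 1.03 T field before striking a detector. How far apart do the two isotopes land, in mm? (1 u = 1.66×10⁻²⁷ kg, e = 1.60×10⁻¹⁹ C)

Δd ≈ 1.40 mm

Both emerge at v = E/B₁ = 3.48×10^4 m/s.
r = mv/(qB₂), so r₁ = 0.012280 m and r₂ = 0.012981 m, giving Δr = 7.02×10^-4 m.
After a semicircle each ion lands a diameter 2r from the entry slit, so the separation is 2Δr = 1.40×10^-3 m.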